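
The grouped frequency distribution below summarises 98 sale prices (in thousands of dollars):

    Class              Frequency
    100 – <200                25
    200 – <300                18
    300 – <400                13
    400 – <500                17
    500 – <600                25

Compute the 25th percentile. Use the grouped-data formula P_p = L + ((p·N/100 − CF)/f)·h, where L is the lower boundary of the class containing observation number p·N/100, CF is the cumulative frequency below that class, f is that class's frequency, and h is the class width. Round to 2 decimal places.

N = 98; target position k = 25/100 · 98 = 24.5.
Cumulative frequencies: 25, 43, 56, 73, 98.
Observation 24.5 falls in the class 100 – <200.
L = 100, CF = 0, f = 25, h = 100.
P25 = 100 + ((24.5 − 0)/25)·100 = 100 + 98 = 198.

198.00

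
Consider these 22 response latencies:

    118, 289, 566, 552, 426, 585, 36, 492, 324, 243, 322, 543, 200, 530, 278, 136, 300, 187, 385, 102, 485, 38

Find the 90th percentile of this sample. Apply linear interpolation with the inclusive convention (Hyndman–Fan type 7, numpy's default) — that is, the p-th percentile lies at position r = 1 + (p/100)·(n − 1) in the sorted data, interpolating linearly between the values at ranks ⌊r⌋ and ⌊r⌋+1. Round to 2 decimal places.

551.10

Sorted: 36, 38, 102, 118, 136, 187, 200, 243, 278, 289, 300, 322, 324, 385, 426, 485, 492, 530, 543, 552, 566, 585.
n = 22.
r = 1 + (90/100)·(22 − 1) = 1 + 18.9 = 19.9.
Rank 19 is 543 and rank 20 is 552.
Interpolate: 543 + 0.9·(552 − 543) = 543 + 0.9·9 = 551.1.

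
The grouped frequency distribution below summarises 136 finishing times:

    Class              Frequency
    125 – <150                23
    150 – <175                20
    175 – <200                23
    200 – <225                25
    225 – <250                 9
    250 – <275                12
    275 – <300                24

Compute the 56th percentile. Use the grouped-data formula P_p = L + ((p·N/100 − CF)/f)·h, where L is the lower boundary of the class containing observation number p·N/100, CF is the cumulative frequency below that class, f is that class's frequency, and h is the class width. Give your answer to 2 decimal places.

210.16

N = 136; target position k = 56/100 · 136 = 76.16.
Cumulative frequencies: 23, 43, 66, 91, 100, 112, 136.
Observation 76.16 falls in the class 200 – <225.
L = 200, CF = 66, f = 25, h = 25.
P56 = 200 + ((76.16 − 66)/25)·25 = 200 + 10.16 = 210.16.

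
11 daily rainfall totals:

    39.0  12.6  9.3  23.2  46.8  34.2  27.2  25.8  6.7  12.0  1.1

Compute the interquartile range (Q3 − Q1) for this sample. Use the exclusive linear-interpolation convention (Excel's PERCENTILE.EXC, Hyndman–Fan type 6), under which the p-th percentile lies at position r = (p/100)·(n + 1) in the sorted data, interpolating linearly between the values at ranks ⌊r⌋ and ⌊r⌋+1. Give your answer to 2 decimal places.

24.90

Sorted: 1.1, 6.7, 9.3, 12.0, 12.6, 23.2, 25.8, 27.2, 34.2, 39.0, 46.8.
n = 11.
P25: r = 3 (integer) → 9.3.
P75: r = 9 (integer) → 34.2.
Difference: 34.2 − 9.3 = 24.9.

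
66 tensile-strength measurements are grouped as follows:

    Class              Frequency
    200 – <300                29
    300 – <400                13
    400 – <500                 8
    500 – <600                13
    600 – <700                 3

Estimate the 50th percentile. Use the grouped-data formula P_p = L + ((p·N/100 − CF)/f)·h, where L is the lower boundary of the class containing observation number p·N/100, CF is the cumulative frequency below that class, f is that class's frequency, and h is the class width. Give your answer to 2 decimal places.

N = 66; target position k = 50/100 · 66 = 33.
Cumulative frequencies: 29, 42, 50, 63, 66.
Observation 33 falls in the class 300 – <400.
L = 300, CF = 29, f = 13, h = 100.
P50 = 300 + ((33 − 29)/13)·100 = 300 + 30.7692 = 330.769.

330.77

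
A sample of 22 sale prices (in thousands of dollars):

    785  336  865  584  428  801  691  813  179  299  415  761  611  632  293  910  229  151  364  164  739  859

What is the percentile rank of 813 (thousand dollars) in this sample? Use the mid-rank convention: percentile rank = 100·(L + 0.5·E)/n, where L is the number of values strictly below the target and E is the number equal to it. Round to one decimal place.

Sorted: 151, 164, 179, 229, 293, 299, 336, 364, 415, 428, 584, 611, 632, 691, 739, 761, 785, 801, 813, 859, 865, 910.
Count below 813: L = 18; count equal: E = 1; n = 22.
Percentile rank = 100·(18 + 0.5·1)/22 = 100·18.5/22 = 84.09.

84.1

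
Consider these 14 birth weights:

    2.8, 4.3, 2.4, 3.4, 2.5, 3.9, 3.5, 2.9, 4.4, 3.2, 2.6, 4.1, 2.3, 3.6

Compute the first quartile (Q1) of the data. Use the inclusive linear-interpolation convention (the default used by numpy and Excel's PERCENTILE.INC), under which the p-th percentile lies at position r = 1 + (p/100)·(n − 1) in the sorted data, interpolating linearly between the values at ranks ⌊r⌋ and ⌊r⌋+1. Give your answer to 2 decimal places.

2.65

Sorted: 2.3, 2.4, 2.5, 2.6, 2.8, 2.9, 3.2, 3.4, 3.5, 3.6, 3.9, 4.1, 4.3, 4.4.
n = 14.
r = 1 + (25/100)·(14 − 1) = 1 + 3.25 = 4.25.
Rank 4 is 2.6 and rank 5 is 2.8.
Interpolate: 2.6 + 0.25·(2.8 − 2.6) = 2.6 + 0.25·0.2 = 2.65.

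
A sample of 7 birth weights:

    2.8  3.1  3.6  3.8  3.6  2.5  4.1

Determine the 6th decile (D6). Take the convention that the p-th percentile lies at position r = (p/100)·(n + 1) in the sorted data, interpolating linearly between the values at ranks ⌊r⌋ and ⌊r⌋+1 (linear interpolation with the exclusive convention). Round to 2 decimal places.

Sorted: 2.5, 2.8, 3.1, 3.6, 3.6, 3.8, 4.1.
n = 7.
r = (60/100)·(7 + 1) = 4.8.
Rank 4 is 3.6 and rank 5 is 3.6.
Interpolate: 3.6 + 0.8·(3.6 − 3.6) = 3.6 + 0.8·0 = 3.6.

3.60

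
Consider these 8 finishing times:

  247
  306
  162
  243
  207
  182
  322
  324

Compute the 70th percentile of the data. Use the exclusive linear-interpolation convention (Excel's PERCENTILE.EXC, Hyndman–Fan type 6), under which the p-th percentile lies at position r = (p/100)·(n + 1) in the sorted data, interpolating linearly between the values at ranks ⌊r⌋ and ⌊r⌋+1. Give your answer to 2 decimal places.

Sorted: 162, 182, 207, 243, 247, 306, 322, 324.
n = 8.
r = (70/100)·(8 + 1) = 6.3.
Rank 6 is 306 and rank 7 is 322.
Interpolate: 306 + 0.3·(322 − 306) = 306 + 0.3·16 = 310.8.

310.80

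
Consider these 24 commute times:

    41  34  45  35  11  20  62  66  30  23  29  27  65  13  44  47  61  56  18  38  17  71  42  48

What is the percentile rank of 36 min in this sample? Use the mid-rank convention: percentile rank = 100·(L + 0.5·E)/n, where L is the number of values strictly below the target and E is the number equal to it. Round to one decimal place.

Sorted: 11, 13, 17, 18, 20, 23, 27, 29, 30, 34, 35, 38, 41, 42, 44, 45, 47, 48, 56, 61, 62, 65, 66, 71.
Count below 36: L = 11; count equal: E = 0; n = 24.
Percentile rank = 100·(11 + 0.5·0)/24 = 100·11/24 = 45.83.

45.8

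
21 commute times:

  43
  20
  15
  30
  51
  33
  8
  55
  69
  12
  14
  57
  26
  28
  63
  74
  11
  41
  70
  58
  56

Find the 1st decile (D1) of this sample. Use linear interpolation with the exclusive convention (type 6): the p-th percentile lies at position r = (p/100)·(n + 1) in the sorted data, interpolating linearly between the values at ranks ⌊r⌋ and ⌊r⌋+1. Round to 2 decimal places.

11.20

Sorted: 8, 11, 12, 14, 15, 20, 26, 28, 30, 33, 41, 43, 51, 55, 56, 57, 58, 63, 69, 70, 74.
n = 21.
r = (10/100)·(21 + 1) = 2.2.
Rank 2 is 11 and rank 3 is 12.
Interpolate: 11 + 0.2·(12 − 11) = 11 + 0.2·1 = 11.2.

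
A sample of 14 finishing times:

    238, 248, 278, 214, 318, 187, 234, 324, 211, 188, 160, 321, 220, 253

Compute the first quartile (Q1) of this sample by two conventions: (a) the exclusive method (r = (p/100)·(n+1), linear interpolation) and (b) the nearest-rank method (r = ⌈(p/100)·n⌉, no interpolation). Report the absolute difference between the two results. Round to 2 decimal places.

5.75

Sorted: 160, 187, 188, 211, 214, 220, 234, 238, 248, 253, 278, 318, 321, 324.
n = 14.
(a) r = 3.75; between ranks 3 (188) and 4 (211): 205.25.
(b) the nearest-rank method: rank 4 → 211.
|205.25 − 211| = 5.75.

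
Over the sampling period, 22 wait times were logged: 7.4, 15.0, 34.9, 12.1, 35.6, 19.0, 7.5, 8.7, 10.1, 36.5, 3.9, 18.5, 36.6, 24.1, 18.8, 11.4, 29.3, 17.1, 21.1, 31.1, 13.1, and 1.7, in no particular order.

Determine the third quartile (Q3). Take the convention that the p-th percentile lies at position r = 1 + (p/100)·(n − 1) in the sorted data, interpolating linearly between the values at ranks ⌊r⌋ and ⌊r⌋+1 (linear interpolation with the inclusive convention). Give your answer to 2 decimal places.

28.00

Sorted: 1.7, 3.9, 7.4, 7.5, 8.7, 10.1, 11.4, 12.1, 13.1, 15.0, 17.1, 18.5, 18.8, 19.0, 21.1, 24.1, 29.3, 31.1, 34.9, 35.6, 36.5, 36.6.
n = 22.
r = 1 + (75/100)·(22 − 1) = 1 + 15.75 = 16.75.
Rank 16 is 24.1 and rank 17 is 29.3.
Interpolate: 24.1 + 0.75·(29.3 − 24.1) = 24.1 + 0.75·5.2 = 28.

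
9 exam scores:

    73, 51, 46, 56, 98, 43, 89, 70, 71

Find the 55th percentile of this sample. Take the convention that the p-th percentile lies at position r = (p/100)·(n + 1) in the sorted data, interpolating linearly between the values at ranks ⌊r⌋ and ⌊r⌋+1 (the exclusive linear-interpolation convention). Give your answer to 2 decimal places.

Sorted: 43, 46, 51, 56, 70, 71, 73, 89, 98.
n = 9.
r = (55/100)·(9 + 1) = 5.5.
Rank 5 is 70 and rank 6 is 71.
Interpolate: 70 + 0.5·(71 − 70) = 70 + 0.5·1 = 70.5.

70.50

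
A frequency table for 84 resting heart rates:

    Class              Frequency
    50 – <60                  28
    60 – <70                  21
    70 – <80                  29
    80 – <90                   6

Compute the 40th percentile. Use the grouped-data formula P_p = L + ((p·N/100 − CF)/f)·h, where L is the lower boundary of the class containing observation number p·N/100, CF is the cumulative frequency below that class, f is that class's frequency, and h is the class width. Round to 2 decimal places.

N = 84; target position k = 40/100 · 84 = 33.6.
Cumulative frequencies: 28, 49, 78, 84.
Observation 33.6 falls in the class 60 – <70.
L = 60, CF = 28, f = 21, h = 10.
P40 = 60 + ((33.6 − 28)/21)·10 = 60 + 2.66667 = 62.6667.

62.67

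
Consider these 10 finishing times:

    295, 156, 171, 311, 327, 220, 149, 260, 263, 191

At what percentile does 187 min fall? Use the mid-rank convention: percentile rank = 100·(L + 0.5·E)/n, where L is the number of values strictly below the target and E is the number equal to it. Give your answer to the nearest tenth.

Sorted: 149, 156, 171, 191, 220, 260, 263, 295, 311, 327.
Count below 187: L = 3; count equal: E = 0; n = 10.
Percentile rank = 100·(3 + 0.5·0)/10 = 100·3/10 = 30.

30.0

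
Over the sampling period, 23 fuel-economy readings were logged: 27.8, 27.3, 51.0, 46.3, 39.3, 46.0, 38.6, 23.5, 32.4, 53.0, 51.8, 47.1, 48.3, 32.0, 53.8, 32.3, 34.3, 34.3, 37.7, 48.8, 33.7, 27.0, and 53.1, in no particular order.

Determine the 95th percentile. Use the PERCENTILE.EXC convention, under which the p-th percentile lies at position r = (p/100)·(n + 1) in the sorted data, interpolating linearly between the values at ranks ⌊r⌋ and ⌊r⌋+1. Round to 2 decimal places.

53.66

Sorted: 23.5, 27.0, 27.3, 27.8, 32.0, 32.3, 32.4, 33.7, 34.3, 34.3, 37.7, 38.6, 39.3, 46.0, 46.3, 47.1, 48.3, 48.8, 51.0, 51.8, 53.0, 53.1, 53.8.
n = 23.
r = (95/100)·(23 + 1) = 22.8.
Rank 22 is 53.1 and rank 23 is 53.8.
Interpolate: 53.1 + 0.8·(53.8 − 53.1) = 53.1 + 0.8·0.7 = 53.66.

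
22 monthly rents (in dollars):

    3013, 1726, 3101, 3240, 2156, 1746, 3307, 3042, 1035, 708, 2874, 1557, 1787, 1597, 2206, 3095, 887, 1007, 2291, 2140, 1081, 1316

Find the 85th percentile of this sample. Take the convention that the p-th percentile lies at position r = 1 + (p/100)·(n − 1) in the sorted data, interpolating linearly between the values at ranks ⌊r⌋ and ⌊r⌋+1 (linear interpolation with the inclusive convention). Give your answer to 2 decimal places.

3087.05

Sorted: 708, 887, 1007, 1035, 1081, 1316, 1557, 1597, 1726, 1746, 1787, 2140, 2156, 2206, 2291, 2874, 3013, 3042, 3095, 3101, 3240, 3307.
n = 22.
r = 1 + (85/100)·(22 − 1) = 1 + 17.85 = 18.85.
Rank 18 is 3042 and rank 19 is 3095.
Interpolate: 3042 + 0.85·(3095 − 3042) = 3042 + 0.85·53 = 3087.05.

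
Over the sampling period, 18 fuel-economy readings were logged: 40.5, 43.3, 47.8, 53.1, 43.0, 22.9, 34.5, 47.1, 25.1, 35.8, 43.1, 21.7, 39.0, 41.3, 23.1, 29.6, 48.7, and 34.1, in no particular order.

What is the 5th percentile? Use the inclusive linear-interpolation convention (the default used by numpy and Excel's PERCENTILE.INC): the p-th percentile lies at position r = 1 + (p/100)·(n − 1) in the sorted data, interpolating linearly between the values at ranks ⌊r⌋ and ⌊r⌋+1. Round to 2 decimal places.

Sorted: 21.7, 22.9, 23.1, 25.1, 29.6, 34.1, 34.5, 35.8, 39.0, 40.5, 41.3, 43.0, 43.1, 43.3, 47.1, 47.8, 48.7, 53.1.
n = 18.
r = 1 + (5/100)·(18 − 1) = 1 + 0.85 = 1.85.
Rank 1 is 21.7 and rank 2 is 22.9.
Interpolate: 21.7 + 0.85·(22.9 − 21.7) = 21.7 + 0.85·1.2 = 22.72.

22.72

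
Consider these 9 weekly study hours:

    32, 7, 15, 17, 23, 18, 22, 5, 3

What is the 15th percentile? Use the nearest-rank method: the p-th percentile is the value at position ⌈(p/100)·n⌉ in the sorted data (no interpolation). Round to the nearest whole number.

Sorted: 3, 5, 7, 15, 17, 18, 22, 23, 32.
n = 9.
Position = ⌈15/100 · 9⌉ = ⌈1.35⌉ = 2.
The value at rank 2 is 5.

5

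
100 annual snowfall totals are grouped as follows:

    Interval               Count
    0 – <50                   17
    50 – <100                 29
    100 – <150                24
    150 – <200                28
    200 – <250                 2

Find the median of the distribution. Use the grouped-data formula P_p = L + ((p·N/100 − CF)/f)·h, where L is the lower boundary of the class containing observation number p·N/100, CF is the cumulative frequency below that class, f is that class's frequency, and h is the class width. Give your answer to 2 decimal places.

108.33

N = 100; target position k = 50/100 · 100 = 50.
Cumulative frequencies: 17, 46, 70, 98, 100.
Observation 50 falls in the class 100 – <150.
L = 100, CF = 46, f = 24, h = 50.
P50 = 100 + ((50 − 46)/24)·50 = 100 + 8.33333 = 108.333.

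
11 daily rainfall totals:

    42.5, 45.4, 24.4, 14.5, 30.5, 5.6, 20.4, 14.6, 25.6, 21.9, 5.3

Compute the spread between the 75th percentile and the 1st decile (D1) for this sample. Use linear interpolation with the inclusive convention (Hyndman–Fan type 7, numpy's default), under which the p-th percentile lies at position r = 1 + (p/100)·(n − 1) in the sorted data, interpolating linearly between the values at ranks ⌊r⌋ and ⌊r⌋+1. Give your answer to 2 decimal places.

Sorted: 5.3, 5.6, 14.5, 14.6, 20.4, 21.9, 24.4, 25.6, 30.5, 42.5, 45.4.
n = 11.
P10: r = 2 (integer) → 5.6.
P75: r = 8.5; ranks 8–9 are 25.6, 30.5; interpolating gives 28.05.
Difference: 28.05 − 5.6 = 22.45.

22.45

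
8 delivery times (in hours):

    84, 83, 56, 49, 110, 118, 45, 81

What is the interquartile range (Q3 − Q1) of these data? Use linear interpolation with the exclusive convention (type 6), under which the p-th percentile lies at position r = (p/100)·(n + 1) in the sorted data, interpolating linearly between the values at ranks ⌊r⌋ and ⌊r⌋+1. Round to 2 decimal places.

52.75

Sorted: 45, 49, 56, 81, 83, 84, 110, 118.
n = 8.
P25: r = 2.25; ranks 2–3 are 49, 56; interpolating gives 50.75.
P75: r = 6.75; ranks 6–7 are 84, 110; interpolating gives 103.5.
Difference: 103.5 − 50.75 = 52.75.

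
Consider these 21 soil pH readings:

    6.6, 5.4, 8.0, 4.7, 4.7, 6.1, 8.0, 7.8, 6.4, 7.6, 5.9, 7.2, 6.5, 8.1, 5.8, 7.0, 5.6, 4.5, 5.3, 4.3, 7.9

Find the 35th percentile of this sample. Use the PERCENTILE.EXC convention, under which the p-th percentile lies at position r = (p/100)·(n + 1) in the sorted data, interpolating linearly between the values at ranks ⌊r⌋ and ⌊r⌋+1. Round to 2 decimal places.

Sorted: 4.3, 4.5, 4.7, 4.7, 5.3, 5.4, 5.6, 5.8, 5.9, 6.1, 6.4, 6.5, 6.6, 7.0, 7.2, 7.6, 7.8, 7.9, 8.0, 8.0, 8.1.
n = 21.
r = (35/100)·(21 + 1) = 7.7.
Rank 7 is 5.6 and rank 8 is 5.8.
Interpolate: 5.6 + 0.7·(5.8 − 5.6) = 5.6 + 0.7·0.2 = 5.74.

5.74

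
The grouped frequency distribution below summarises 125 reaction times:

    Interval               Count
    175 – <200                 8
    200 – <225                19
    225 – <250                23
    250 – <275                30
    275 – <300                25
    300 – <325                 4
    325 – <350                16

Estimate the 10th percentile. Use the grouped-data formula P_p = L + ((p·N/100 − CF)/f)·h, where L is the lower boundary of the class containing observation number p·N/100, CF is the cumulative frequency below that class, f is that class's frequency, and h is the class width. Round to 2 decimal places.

N = 125; target position k = 10/100 · 125 = 12.5.
Cumulative frequencies: 8, 27, 50, 80, 105, 109, 125.
Observation 12.5 falls in the class 200 – <225.
L = 200, CF = 8, f = 19, h = 25.
P10 = 200 + ((12.5 − 8)/19)·25 = 200 + 5.92105 = 205.921.

205.92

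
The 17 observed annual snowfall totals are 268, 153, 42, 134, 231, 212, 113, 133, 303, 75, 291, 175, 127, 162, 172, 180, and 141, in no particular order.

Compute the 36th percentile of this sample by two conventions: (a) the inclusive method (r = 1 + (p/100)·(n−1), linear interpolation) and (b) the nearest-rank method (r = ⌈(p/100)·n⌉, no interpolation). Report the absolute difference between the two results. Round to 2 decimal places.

Sorted: 42, 75, 113, 127, 133, 134, 141, 153, 162, 172, 175, 180, 212, 231, 268, 291, 303.
n = 17.
(a) r = 6.76; between ranks 6 (134) and 7 (141): 139.32.
(b) the nearest-rank method: rank 7 → 141.
|139.32 − 141| = 1.68.

1.68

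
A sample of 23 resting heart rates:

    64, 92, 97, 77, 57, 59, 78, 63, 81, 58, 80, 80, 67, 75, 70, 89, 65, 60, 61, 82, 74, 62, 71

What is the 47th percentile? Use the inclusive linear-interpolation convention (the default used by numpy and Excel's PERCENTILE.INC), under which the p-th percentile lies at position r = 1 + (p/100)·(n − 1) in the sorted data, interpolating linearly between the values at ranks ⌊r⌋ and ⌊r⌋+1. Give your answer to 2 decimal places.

Sorted: 57, 58, 59, 60, 61, 62, 63, 64, 65, 67, 70, 71, 74, 75, 77, 78, 80, 80, 81, 82, 89, 92, 97.
n = 23.
r = 1 + (47/100)·(23 − 1) = 1 + 10.34 = 11.34.
Rank 11 is 70 and rank 12 is 71.
Interpolate: 70 + 0.34·(71 − 70) = 70 + 0.34·1 = 70.34.

70.34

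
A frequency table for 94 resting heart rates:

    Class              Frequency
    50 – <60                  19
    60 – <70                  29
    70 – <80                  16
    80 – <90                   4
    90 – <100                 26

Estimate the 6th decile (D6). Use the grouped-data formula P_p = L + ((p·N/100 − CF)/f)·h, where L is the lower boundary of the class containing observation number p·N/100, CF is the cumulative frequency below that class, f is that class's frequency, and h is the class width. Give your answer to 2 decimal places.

N = 94; target position k = 60/100 · 94 = 56.4.
Cumulative frequencies: 19, 48, 64, 68, 94.
Observation 56.4 falls in the class 70 – <80.
L = 70, CF = 48, f = 16, h = 10.
P60 = 70 + ((56.4 − 48)/16)·10 = 70 + 5.25 = 75.25.

75.25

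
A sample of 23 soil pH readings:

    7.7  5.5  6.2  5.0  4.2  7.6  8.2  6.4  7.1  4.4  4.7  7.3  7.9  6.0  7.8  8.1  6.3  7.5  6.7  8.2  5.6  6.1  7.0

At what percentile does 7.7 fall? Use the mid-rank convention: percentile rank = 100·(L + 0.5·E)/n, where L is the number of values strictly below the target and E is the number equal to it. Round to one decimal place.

76.1

Sorted: 4.2, 4.4, 4.7, 5.0, 5.5, 5.6, 6.0, 6.1, 6.2, 6.3, 6.4, 6.7, 7.0, 7.1, 7.3, 7.5, 7.6, 7.7, 7.8, 7.9, 8.1, 8.2, 8.2.
Count below 7.7: L = 17; count equal: E = 1; n = 23.
Percentile rank = 100·(17 + 0.5·1)/23 = 100·17.5/23 = 76.09.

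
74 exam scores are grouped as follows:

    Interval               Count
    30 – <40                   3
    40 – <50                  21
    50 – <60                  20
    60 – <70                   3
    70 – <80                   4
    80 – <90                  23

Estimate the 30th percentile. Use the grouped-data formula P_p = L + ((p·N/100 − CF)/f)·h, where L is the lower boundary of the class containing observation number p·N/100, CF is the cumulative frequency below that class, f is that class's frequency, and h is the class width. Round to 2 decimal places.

N = 74; target position k = 30/100 · 74 = 22.2.
Cumulative frequencies: 3, 24, 44, 47, 51, 74.
Observation 22.2 falls in the class 40 – <50.
L = 40, CF = 3, f = 21, h = 10.
P30 = 40 + ((22.2 − 3)/21)·10 = 40 + 9.14286 = 49.1429.

49.14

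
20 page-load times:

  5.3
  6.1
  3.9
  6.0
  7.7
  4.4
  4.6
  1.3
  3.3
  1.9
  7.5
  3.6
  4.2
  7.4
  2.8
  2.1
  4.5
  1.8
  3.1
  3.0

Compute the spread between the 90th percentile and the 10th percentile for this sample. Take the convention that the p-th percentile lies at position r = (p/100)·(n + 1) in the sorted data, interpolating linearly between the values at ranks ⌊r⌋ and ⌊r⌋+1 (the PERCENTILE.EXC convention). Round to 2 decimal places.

5.68

Sorted: 1.3, 1.8, 1.9, 2.1, 2.8, 3.0, 3.1, 3.3, 3.6, 3.9, 4.2, 4.4, 4.5, 4.6, 5.3, 6.0, 6.1, 7.4, 7.5, 7.7.
n = 20.
P10: r = 2.1; ranks 2–3 are 1.8, 1.9; interpolating gives 1.81.
P90: r = 18.9; ranks 18–19 are 7.4, 7.5; interpolating gives 7.49.
Difference: 7.49 − 1.81 = 5.68.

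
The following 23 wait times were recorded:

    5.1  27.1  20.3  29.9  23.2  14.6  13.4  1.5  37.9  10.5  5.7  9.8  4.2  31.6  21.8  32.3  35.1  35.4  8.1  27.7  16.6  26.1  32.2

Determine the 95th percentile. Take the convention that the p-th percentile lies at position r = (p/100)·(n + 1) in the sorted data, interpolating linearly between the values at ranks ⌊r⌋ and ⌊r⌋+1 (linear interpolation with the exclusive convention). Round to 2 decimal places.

Sorted: 1.5, 4.2, 5.1, 5.7, 8.1, 9.8, 10.5, 13.4, 14.6, 16.6, 20.3, 21.8, 23.2, 26.1, 27.1, 27.7, 29.9, 31.6, 32.2, 32.3, 35.1, 35.4, 37.9.
n = 23.
r = (95/100)·(23 + 1) = 22.8.
Rank 22 is 35.4 and rank 23 is 37.9.
Interpolate: 35.4 + 0.8·(37.9 − 35.4) = 35.4 + 0.8·2.5 = 37.4.

37.40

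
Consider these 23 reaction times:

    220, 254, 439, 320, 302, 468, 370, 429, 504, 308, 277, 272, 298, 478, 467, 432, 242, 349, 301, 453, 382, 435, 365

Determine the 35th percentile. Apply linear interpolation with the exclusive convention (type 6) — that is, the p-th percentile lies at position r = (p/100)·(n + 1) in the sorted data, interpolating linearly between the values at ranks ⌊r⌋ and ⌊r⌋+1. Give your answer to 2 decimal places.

304.40

Sorted: 220, 242, 254, 272, 277, 298, 301, 302, 308, 320, 349, 365, 370, 382, 429, 432, 435, 439, 453, 467, 468, 478, 504.
n = 23.
r = (35/100)·(23 + 1) = 8.4.
Rank 8 is 302 and rank 9 is 308.
Interpolate: 302 + 0.4·(308 − 302) = 302 + 0.4·6 = 304.4.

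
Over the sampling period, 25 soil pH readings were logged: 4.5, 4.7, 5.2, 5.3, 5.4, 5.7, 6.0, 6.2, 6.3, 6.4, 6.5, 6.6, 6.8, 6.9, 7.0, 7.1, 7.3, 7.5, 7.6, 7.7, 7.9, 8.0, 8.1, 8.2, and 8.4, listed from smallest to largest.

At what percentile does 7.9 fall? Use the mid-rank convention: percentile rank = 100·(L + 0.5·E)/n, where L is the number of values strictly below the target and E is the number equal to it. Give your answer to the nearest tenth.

Count below 7.9: L = 20; count equal: E = 1; n = 25.
Percentile rank = 100·(20 + 0.5·1)/25 = 100·20.5/25 = 82.

82.0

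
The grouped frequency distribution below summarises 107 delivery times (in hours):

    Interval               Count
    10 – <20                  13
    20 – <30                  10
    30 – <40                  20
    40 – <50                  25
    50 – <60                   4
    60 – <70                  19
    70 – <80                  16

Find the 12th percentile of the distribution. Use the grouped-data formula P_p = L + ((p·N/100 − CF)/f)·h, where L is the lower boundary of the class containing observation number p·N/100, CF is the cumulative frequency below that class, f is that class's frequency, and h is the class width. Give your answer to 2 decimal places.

N = 107; target position k = 12/100 · 107 = 12.84.
Cumulative frequencies: 13, 23, 43, 68, 72, 91, 107.
Observation 12.84 falls in the class 10 – <20.
L = 10, CF = 0, f = 13, h = 10.
P12 = 10 + ((12.84 − 0)/13)·10 = 10 + 9.87692 = 19.8769.

19.88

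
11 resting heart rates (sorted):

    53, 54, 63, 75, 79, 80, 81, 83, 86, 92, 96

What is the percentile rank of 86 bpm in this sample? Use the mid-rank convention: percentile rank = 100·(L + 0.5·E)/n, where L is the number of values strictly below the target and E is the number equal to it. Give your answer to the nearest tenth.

Count below 86: L = 8; count equal: E = 1; n = 11.
Percentile rank = 100·(8 + 0.5·1)/11 = 100·8.5/11 = 77.27.

77.3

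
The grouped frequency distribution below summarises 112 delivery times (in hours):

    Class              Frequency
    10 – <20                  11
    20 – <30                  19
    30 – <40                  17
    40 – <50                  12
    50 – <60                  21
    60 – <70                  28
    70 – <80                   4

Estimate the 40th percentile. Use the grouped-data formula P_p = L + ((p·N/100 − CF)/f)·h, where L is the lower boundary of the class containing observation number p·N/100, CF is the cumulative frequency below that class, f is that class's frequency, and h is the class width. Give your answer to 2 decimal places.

38.71

N = 112; target position k = 40/100 · 112 = 44.8.
Cumulative frequencies: 11, 30, 47, 59, 80, 108, 112.
Observation 44.8 falls in the class 30 – <40.
L = 30, CF = 30, f = 17, h = 10.
P40 = 30 + ((44.8 − 30)/17)·10 = 30 + 8.70588 = 38.7059.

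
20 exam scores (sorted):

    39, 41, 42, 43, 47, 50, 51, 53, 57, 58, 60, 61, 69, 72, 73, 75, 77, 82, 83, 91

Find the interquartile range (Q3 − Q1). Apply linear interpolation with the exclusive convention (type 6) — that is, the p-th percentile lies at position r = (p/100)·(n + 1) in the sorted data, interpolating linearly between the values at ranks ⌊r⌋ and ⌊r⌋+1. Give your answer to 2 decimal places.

26.75

n = 20.
P25: r = 5.25; ranks 5–6 are 47, 50; interpolating gives 47.75.
P75: r = 15.75; ranks 15–16 are 73, 75; interpolating gives 74.5.
Difference: 74.5 − 47.75 = 26.75.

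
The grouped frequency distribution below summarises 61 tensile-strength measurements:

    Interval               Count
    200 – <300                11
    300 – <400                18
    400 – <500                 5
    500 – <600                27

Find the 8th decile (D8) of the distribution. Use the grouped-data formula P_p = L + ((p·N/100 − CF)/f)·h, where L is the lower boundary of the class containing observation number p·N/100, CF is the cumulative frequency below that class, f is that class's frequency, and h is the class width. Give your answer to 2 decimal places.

554.81

N = 61; target position k = 80/100 · 61 = 48.8.
Cumulative frequencies: 11, 29, 34, 61.
Observation 48.8 falls in the class 500 – <600.
L = 500, CF = 34, f = 27, h = 100.
P80 = 500 + ((48.8 − 34)/27)·100 = 500 + 54.8148 = 554.815.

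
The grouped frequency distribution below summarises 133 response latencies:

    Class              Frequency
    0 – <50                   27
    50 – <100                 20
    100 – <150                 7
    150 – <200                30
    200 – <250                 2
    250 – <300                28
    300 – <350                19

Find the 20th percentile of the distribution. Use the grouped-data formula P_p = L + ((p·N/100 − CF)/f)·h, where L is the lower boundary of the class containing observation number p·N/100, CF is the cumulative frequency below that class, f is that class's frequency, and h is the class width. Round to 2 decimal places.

49.26

N = 133; target position k = 20/100 · 133 = 26.6.
Cumulative frequencies: 27, 47, 54, 84, 86, 114, 133.
Observation 26.6 falls in the class 0 – <50.
L = 0, CF = 0, f = 27, h = 50.
P20 = 0 + ((26.6 − 0)/27)·50 = 0 + 49.2593 = 49.2593.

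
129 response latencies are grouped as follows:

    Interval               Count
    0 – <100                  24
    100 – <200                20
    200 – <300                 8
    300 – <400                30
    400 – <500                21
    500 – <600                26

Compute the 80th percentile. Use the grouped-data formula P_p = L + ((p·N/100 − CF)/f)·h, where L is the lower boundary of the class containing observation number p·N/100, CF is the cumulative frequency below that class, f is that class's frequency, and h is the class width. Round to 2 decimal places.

500.77

N = 129; target position k = 80/100 · 129 = 103.2.
Cumulative frequencies: 24, 44, 52, 82, 103, 129.
Observation 103.2 falls in the class 500 – <600.
L = 500, CF = 103, f = 26, h = 100.
P80 = 500 + ((103.2 − 103)/26)·100 = 500 + 0.769231 = 500.769.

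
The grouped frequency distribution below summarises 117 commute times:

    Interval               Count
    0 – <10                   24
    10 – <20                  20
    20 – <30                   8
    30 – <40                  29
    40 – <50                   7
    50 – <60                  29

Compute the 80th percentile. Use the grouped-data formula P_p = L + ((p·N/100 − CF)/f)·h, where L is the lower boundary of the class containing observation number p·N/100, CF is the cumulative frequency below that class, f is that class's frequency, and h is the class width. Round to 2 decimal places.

N = 117; target position k = 80/100 · 117 = 93.6.
Cumulative frequencies: 24, 44, 52, 81, 88, 117.
Observation 93.6 falls in the class 50 – <60.
L = 50, CF = 88, f = 29, h = 10.
P80 = 50 + ((93.6 − 88)/29)·10 = 50 + 1.93103 = 51.931.

51.93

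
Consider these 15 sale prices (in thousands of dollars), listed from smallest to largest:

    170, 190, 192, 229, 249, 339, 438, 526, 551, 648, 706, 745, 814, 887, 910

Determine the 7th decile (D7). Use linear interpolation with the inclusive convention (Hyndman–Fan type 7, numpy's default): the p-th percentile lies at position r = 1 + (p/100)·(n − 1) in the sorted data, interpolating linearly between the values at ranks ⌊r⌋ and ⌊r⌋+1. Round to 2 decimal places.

694.40

n = 15.
r = 1 + (70/100)·(15 − 1) = 1 + 9.8 = 10.8.
Rank 10 is 648 and rank 11 is 706.
Interpolate: 648 + 0.8·(706 − 648) = 648 + 0.8·58 = 694.4.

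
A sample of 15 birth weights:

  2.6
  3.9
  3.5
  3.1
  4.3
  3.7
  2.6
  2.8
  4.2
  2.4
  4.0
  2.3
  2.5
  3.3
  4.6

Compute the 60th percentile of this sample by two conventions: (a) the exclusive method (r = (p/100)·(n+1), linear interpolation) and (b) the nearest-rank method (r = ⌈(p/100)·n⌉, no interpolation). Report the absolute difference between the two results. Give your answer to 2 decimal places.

0.12

Sorted: 2.3, 2.4, 2.5, 2.6, 2.6, 2.8, 3.1, 3.3, 3.5, 3.7, 3.9, 4.0, 4.2, 4.3, 4.6.
n = 15.
(a) r = 9.6; between ranks 9 (3.5) and 10 (3.7): 3.62.
(b) the nearest-rank method: rank 9 → 3.5.
|3.62 − 3.5| = 0.12.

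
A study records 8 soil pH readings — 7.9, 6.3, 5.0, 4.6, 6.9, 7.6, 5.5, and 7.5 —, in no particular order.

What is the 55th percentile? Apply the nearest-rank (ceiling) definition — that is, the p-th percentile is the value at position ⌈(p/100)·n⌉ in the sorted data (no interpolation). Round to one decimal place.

6.9

Sorted: 4.6, 5.0, 5.5, 6.3, 6.9, 7.5, 7.6, 7.9.
n = 8.
Position = ⌈55/100 · 8⌉ = ⌈4.4⌉ = 5.
The value at rank 5 is 6.9.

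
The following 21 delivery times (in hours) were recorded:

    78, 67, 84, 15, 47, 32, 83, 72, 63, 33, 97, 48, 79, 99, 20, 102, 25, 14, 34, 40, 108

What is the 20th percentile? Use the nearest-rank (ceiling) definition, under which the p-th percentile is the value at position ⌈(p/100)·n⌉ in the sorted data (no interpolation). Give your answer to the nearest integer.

32

Sorted: 14, 15, 20, 25, 32, 33, 34, 40, 47, 48, 63, 67, 72, 78, 79, 83, 84, 97, 99, 102, 108.
n = 21.
Position = ⌈20/100 · 21⌉ = ⌈4.2⌉ = 5.
The value at rank 5 is 32.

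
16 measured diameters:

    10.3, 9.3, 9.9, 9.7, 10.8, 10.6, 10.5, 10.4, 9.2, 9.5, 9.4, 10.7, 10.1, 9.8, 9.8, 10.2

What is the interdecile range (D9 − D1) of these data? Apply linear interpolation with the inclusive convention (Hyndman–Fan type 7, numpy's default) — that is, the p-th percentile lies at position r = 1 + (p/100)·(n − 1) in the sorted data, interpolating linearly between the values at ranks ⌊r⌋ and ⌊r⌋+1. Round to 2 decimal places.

Sorted: 9.2, 9.3, 9.4, 9.5, 9.7, 9.8, 9.8, 9.9, 10.1, 10.2, 10.3, 10.4, 10.5, 10.6, 10.7, 10.8.
n = 16.
P10: r = 2.5; ranks 2–3 are 9.3, 9.4; interpolating gives 9.35.
P90: r = 14.5; ranks 14–15 are 10.6, 10.7; interpolating gives 10.65.
Difference: 10.65 − 9.35 = 1.3.

1.30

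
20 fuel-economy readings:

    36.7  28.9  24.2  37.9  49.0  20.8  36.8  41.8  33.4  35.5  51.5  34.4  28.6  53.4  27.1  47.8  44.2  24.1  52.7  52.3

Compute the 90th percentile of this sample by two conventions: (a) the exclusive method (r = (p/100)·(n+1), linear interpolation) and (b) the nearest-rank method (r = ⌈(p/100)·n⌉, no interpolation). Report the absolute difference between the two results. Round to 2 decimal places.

Sorted: 20.8, 24.1, 24.2, 27.1, 28.6, 28.9, 33.4, 34.4, 35.5, 36.7, 36.8, 37.9, 41.8, 44.2, 47.8, 49.0, 51.5, 52.3, 52.7, 53.4.
n = 20.
(a) r = 18.9; between ranks 18 (52.3) and 19 (52.7): 52.66.
(b) the nearest-rank method: rank 18 → 52.3.
|52.66 − 52.3| = 0.36.

0.36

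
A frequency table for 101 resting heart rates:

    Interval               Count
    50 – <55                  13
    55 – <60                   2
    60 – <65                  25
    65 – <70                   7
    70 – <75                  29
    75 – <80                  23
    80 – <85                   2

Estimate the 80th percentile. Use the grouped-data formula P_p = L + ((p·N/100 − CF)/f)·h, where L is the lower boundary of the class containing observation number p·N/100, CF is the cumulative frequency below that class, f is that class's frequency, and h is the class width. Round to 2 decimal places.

76.04

N = 101; target position k = 80/100 · 101 = 80.8.
Cumulative frequencies: 13, 15, 40, 47, 76, 99, 101.
Observation 80.8 falls in the class 75 – <80.
L = 75, CF = 76, f = 23, h = 5.
P80 = 75 + ((80.8 − 76)/23)·5 = 75 + 1.04348 = 76.0435.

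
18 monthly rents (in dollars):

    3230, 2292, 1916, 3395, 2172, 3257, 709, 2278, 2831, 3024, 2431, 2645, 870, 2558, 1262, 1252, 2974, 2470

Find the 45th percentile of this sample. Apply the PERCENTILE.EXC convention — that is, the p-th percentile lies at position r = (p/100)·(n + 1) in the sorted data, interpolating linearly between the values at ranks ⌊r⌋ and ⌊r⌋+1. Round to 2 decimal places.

Sorted: 709, 870, 1252, 1262, 1916, 2172, 2278, 2292, 2431, 2470, 2558, 2645, 2831, 2974, 3024, 3230, 3257, 3395.
n = 18.
r = (45/100)·(18 + 1) = 8.55.
Rank 8 is 2292 and rank 9 is 2431.
Interpolate: 2292 + 0.55·(2431 − 2292) = 2292 + 0.55·139 = 2368.45.

2368.45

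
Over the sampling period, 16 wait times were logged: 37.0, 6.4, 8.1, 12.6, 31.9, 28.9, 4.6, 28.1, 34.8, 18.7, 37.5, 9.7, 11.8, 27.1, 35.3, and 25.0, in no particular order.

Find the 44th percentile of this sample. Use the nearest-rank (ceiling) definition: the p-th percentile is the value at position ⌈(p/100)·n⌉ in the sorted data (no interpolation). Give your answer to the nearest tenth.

Sorted: 4.6, 6.4, 8.1, 9.7, 11.8, 12.6, 18.7, 25.0, 27.1, 28.1, 28.9, 31.9, 34.8, 35.3, 37.0, 37.5.
n = 16.
Position = ⌈44/100 · 16⌉ = ⌈7.04⌉ = 8.
The value at rank 8 is 25.0.

25.0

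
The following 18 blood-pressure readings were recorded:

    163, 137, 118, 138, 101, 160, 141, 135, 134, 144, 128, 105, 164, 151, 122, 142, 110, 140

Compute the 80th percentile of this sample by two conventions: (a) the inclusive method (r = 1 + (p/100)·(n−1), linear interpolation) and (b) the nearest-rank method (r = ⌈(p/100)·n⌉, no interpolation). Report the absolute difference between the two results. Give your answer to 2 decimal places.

2.80

Sorted: 101, 105, 110, 118, 122, 128, 134, 135, 137, 138, 140, 141, 142, 144, 151, 160, 163, 164.
n = 18.
(a) r = 14.6; between ranks 14 (144) and 15 (151): 148.2.
(b) the nearest-rank method: rank 15 → 151.
|148.2 − 151| = 2.8.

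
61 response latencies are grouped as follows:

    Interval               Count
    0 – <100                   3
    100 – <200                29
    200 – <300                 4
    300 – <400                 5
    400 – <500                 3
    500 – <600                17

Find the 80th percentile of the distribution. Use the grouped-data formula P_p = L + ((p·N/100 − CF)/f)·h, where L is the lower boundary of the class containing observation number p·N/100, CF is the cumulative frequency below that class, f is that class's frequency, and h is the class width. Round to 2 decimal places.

528.24

N = 61; target position k = 80/100 · 61 = 48.8.
Cumulative frequencies: 3, 32, 36, 41, 44, 61.
Observation 48.8 falls in the class 500 – <600.
L = 500, CF = 44, f = 17, h = 100.
P80 = 500 + ((48.8 − 44)/17)·100 = 500 + 28.2353 = 528.235.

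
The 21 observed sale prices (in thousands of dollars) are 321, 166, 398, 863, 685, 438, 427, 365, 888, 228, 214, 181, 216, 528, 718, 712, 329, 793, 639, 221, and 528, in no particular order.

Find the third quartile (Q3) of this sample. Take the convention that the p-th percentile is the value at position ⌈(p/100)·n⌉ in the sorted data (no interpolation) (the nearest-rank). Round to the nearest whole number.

Sorted: 166, 181, 214, 216, 221, 228, 321, 329, 365, 398, 427, 438, 528, 528, 639, 685, 712, 718, 793, 863, 888.
n = 21.
Position = ⌈75/100 · 21⌉ = ⌈15.75⌉ = 16.
The value at rank 16 is 685.

685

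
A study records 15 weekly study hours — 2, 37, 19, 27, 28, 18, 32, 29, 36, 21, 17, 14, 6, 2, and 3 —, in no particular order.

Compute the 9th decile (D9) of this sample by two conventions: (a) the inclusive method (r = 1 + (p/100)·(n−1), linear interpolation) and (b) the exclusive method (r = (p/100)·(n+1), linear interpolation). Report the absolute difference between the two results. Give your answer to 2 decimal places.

Sorted: 2, 2, 3, 6, 14, 17, 18, 19, 21, 27, 28, 29, 32, 36, 37.
n = 15.
(a) r = 13.6; between ranks 13 (32) and 14 (36): 34.4.
(b) r = 14.4; between ranks 14 (36) and 15 (37): 36.4.
|34.4 − 36.4| = 2.

2.00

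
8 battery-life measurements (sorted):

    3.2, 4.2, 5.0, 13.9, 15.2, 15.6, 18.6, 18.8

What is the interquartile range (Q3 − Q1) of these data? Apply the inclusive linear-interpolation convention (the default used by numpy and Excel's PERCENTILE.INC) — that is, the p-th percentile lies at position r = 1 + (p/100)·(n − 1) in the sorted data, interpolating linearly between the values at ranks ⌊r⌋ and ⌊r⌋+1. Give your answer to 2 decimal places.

n = 8.
P25: r = 2.75; ranks 2–3 are 4.2, 5.0; interpolating gives 4.8.
P75: r = 6.25; ranks 6–7 are 15.6, 18.6; interpolating gives 16.35.
Difference: 16.35 − 4.8 = 11.55.

11.55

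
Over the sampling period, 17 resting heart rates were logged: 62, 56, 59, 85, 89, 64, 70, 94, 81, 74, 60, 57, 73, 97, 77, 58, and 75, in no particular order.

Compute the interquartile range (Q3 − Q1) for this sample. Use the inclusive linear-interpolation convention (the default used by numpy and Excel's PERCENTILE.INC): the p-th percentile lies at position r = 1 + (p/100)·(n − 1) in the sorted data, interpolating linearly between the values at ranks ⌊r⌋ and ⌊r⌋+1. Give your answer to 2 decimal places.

21.00

Sorted: 56, 57, 58, 59, 60, 62, 64, 70, 73, 74, 75, 77, 81, 85, 89, 94, 97.
n = 17.
P25: r = 5 (integer) → 60.
P75: r = 13 (integer) → 81.
Difference: 81 − 60 = 21.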